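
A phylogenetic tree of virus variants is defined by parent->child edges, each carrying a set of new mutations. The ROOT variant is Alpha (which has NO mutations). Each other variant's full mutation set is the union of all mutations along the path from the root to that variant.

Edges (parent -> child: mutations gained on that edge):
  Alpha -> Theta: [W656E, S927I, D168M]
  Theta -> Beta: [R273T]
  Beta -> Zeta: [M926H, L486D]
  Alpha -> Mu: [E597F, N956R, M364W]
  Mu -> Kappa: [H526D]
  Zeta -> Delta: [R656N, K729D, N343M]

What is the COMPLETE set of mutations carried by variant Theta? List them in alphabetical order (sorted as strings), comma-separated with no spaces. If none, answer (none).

At Alpha: gained [] -> total []
At Theta: gained ['W656E', 'S927I', 'D168M'] -> total ['D168M', 'S927I', 'W656E']

Answer: D168M,S927I,W656E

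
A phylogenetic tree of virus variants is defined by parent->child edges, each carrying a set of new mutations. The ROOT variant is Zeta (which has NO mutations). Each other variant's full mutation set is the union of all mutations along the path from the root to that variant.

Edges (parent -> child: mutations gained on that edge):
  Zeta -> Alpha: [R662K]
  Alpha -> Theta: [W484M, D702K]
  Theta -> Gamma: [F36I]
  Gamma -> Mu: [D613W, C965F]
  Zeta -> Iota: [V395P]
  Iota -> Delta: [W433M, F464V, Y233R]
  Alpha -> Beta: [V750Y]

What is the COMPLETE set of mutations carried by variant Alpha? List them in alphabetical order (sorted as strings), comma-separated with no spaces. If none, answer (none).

At Zeta: gained [] -> total []
At Alpha: gained ['R662K'] -> total ['R662K']

Answer: R662K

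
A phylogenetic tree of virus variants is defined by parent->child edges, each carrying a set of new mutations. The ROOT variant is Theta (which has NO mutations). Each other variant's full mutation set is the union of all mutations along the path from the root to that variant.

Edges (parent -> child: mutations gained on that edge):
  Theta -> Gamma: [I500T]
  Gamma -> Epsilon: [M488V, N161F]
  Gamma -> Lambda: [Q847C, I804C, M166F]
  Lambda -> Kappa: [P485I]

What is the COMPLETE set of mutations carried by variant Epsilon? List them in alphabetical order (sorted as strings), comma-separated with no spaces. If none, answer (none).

At Theta: gained [] -> total []
At Gamma: gained ['I500T'] -> total ['I500T']
At Epsilon: gained ['M488V', 'N161F'] -> total ['I500T', 'M488V', 'N161F']

Answer: I500T,M488V,N161F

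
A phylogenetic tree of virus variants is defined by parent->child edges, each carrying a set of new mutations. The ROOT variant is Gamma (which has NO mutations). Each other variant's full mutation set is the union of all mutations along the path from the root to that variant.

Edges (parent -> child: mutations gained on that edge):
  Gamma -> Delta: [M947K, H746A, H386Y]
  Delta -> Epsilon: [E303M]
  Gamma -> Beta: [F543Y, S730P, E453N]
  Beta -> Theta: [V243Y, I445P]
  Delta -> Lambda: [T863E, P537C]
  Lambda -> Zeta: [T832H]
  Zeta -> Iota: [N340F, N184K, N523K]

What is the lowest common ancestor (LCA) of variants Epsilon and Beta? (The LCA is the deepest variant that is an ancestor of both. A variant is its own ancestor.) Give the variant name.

Path from root to Epsilon: Gamma -> Delta -> Epsilon
  ancestors of Epsilon: {Gamma, Delta, Epsilon}
Path from root to Beta: Gamma -> Beta
  ancestors of Beta: {Gamma, Beta}
Common ancestors: {Gamma}
Walk up from Beta: Beta (not in ancestors of Epsilon), Gamma (in ancestors of Epsilon)
Deepest common ancestor (LCA) = Gamma

Answer: Gamma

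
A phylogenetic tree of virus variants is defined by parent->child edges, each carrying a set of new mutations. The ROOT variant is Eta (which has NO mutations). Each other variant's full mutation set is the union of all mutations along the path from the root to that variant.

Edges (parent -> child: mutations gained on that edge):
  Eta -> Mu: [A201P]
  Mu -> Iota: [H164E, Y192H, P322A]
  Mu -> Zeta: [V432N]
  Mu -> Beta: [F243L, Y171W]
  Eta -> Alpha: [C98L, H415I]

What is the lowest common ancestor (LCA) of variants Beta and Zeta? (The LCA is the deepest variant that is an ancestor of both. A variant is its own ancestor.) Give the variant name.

Path from root to Beta: Eta -> Mu -> Beta
  ancestors of Beta: {Eta, Mu, Beta}
Path from root to Zeta: Eta -> Mu -> Zeta
  ancestors of Zeta: {Eta, Mu, Zeta}
Common ancestors: {Eta, Mu}
Walk up from Zeta: Zeta (not in ancestors of Beta), Mu (in ancestors of Beta), Eta (in ancestors of Beta)
Deepest common ancestor (LCA) = Mu

Answer: Mu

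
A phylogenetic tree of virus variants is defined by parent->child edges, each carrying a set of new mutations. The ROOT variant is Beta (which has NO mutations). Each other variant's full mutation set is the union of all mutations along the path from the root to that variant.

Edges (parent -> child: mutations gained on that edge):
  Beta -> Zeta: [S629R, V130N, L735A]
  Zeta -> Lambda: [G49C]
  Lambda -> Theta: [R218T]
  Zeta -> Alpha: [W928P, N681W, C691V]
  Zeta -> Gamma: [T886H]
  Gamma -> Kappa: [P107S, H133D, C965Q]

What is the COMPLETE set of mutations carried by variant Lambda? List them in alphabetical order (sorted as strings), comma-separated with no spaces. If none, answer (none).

Answer: G49C,L735A,S629R,V130N

Derivation:
At Beta: gained [] -> total []
At Zeta: gained ['S629R', 'V130N', 'L735A'] -> total ['L735A', 'S629R', 'V130N']
At Lambda: gained ['G49C'] -> total ['G49C', 'L735A', 'S629R', 'V130N']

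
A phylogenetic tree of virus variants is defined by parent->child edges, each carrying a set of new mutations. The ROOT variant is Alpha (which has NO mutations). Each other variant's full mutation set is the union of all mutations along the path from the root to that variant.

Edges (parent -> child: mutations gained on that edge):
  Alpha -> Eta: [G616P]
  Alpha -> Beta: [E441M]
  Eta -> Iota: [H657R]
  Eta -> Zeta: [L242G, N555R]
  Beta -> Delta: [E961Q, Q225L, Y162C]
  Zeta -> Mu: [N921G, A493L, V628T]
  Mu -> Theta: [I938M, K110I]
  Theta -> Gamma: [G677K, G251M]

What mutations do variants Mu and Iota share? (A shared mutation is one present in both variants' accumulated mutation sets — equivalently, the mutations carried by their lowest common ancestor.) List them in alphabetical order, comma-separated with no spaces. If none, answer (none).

Answer: G616P

Derivation:
Accumulating mutations along path to Mu:
  At Alpha: gained [] -> total []
  At Eta: gained ['G616P'] -> total ['G616P']
  At Zeta: gained ['L242G', 'N555R'] -> total ['G616P', 'L242G', 'N555R']
  At Mu: gained ['N921G', 'A493L', 'V628T'] -> total ['A493L', 'G616P', 'L242G', 'N555R', 'N921G', 'V628T']
Mutations(Mu) = ['A493L', 'G616P', 'L242G', 'N555R', 'N921G', 'V628T']
Accumulating mutations along path to Iota:
  At Alpha: gained [] -> total []
  At Eta: gained ['G616P'] -> total ['G616P']
  At Iota: gained ['H657R'] -> total ['G616P', 'H657R']
Mutations(Iota) = ['G616P', 'H657R']
Intersection: ['A493L', 'G616P', 'L242G', 'N555R', 'N921G', 'V628T'] ∩ ['G616P', 'H657R'] = ['G616P']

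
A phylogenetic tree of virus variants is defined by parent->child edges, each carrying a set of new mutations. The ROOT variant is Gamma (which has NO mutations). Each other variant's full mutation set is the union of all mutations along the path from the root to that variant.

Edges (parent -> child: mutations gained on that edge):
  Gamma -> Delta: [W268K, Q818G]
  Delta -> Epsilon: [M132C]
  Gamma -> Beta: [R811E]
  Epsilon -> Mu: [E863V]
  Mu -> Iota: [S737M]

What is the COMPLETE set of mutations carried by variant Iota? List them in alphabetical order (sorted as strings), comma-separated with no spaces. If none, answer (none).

Answer: E863V,M132C,Q818G,S737M,W268K

Derivation:
At Gamma: gained [] -> total []
At Delta: gained ['W268K', 'Q818G'] -> total ['Q818G', 'W268K']
At Epsilon: gained ['M132C'] -> total ['M132C', 'Q818G', 'W268K']
At Mu: gained ['E863V'] -> total ['E863V', 'M132C', 'Q818G', 'W268K']
At Iota: gained ['S737M'] -> total ['E863V', 'M132C', 'Q818G', 'S737M', 'W268K']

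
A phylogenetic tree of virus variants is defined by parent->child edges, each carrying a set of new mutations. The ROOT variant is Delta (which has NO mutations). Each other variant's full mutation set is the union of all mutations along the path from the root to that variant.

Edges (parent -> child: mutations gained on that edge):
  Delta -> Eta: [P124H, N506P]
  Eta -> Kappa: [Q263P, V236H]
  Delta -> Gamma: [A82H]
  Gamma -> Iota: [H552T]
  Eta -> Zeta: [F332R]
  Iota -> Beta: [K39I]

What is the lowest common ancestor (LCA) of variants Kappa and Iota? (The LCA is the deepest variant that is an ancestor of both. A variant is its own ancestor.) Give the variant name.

Answer: Delta

Derivation:
Path from root to Kappa: Delta -> Eta -> Kappa
  ancestors of Kappa: {Delta, Eta, Kappa}
Path from root to Iota: Delta -> Gamma -> Iota
  ancestors of Iota: {Delta, Gamma, Iota}
Common ancestors: {Delta}
Walk up from Iota: Iota (not in ancestors of Kappa), Gamma (not in ancestors of Kappa), Delta (in ancestors of Kappa)
Deepest common ancestor (LCA) = Delta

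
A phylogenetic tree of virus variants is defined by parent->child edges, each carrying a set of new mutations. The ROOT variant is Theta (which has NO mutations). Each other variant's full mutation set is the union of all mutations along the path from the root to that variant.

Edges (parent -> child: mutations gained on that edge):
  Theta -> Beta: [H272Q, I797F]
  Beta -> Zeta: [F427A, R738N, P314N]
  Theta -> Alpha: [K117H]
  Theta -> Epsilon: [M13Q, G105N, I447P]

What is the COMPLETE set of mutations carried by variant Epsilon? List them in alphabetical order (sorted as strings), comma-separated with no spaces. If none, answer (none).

At Theta: gained [] -> total []
At Epsilon: gained ['M13Q', 'G105N', 'I447P'] -> total ['G105N', 'I447P', 'M13Q']

Answer: G105N,I447P,M13Q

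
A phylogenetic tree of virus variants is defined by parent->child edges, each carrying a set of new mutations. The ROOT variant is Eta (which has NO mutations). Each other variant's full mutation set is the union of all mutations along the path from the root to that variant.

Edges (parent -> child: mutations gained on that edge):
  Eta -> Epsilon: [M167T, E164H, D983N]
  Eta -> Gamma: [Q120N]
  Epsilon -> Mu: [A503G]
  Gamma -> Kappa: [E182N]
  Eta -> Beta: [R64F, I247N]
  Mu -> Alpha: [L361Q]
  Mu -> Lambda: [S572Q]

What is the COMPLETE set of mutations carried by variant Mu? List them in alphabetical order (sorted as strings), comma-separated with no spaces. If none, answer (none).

Answer: A503G,D983N,E164H,M167T

Derivation:
At Eta: gained [] -> total []
At Epsilon: gained ['M167T', 'E164H', 'D983N'] -> total ['D983N', 'E164H', 'M167T']
At Mu: gained ['A503G'] -> total ['A503G', 'D983N', 'E164H', 'M167T']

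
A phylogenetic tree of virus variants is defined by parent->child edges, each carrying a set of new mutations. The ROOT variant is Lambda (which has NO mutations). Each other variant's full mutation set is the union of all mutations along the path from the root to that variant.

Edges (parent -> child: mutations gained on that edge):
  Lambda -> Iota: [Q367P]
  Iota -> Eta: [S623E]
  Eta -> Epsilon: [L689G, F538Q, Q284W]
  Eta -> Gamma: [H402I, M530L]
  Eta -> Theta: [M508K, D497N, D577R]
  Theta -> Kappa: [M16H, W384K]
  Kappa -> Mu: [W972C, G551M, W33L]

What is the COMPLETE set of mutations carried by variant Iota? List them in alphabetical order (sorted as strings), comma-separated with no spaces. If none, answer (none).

Answer: Q367P

Derivation:
At Lambda: gained [] -> total []
At Iota: gained ['Q367P'] -> total ['Q367P']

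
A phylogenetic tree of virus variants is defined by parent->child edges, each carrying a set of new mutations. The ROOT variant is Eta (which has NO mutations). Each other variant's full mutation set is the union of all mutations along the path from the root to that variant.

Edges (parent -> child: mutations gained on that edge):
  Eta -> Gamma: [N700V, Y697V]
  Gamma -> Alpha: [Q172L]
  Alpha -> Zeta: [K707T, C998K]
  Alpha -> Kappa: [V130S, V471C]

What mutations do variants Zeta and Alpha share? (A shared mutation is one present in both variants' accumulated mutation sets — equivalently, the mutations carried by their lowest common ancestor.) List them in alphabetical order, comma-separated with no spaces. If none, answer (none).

Accumulating mutations along path to Zeta:
  At Eta: gained [] -> total []
  At Gamma: gained ['N700V', 'Y697V'] -> total ['N700V', 'Y697V']
  At Alpha: gained ['Q172L'] -> total ['N700V', 'Q172L', 'Y697V']
  At Zeta: gained ['K707T', 'C998K'] -> total ['C998K', 'K707T', 'N700V', 'Q172L', 'Y697V']
Mutations(Zeta) = ['C998K', 'K707T', 'N700V', 'Q172L', 'Y697V']
Accumulating mutations along path to Alpha:
  At Eta: gained [] -> total []
  At Gamma: gained ['N700V', 'Y697V'] -> total ['N700V', 'Y697V']
  At Alpha: gained ['Q172L'] -> total ['N700V', 'Q172L', 'Y697V']
Mutations(Alpha) = ['N700V', 'Q172L', 'Y697V']
Intersection: ['C998K', 'K707T', 'N700V', 'Q172L', 'Y697V'] ∩ ['N700V', 'Q172L', 'Y697V'] = ['N700V', 'Q172L', 'Y697V']

Answer: N700V,Q172L,Y697V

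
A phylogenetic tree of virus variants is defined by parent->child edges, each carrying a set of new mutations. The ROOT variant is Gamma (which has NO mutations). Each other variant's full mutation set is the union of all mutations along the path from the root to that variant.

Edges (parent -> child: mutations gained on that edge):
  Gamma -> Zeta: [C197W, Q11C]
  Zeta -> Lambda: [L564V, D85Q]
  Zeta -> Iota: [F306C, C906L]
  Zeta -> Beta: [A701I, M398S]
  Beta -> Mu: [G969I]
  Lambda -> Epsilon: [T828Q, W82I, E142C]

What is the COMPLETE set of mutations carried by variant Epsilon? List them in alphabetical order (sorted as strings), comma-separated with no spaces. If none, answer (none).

Answer: C197W,D85Q,E142C,L564V,Q11C,T828Q,W82I

Derivation:
At Gamma: gained [] -> total []
At Zeta: gained ['C197W', 'Q11C'] -> total ['C197W', 'Q11C']
At Lambda: gained ['L564V', 'D85Q'] -> total ['C197W', 'D85Q', 'L564V', 'Q11C']
At Epsilon: gained ['T828Q', 'W82I', 'E142C'] -> total ['C197W', 'D85Q', 'E142C', 'L564V', 'Q11C', 'T828Q', 'W82I']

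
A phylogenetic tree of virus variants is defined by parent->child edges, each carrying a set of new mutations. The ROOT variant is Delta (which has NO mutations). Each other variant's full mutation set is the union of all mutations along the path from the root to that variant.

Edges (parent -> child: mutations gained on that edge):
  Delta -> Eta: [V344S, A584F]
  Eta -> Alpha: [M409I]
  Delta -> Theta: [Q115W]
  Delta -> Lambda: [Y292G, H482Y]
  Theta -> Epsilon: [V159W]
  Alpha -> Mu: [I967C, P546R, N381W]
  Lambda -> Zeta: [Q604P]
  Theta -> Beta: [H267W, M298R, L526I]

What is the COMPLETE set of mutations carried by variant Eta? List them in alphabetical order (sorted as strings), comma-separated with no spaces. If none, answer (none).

At Delta: gained [] -> total []
At Eta: gained ['V344S', 'A584F'] -> total ['A584F', 'V344S']

Answer: A584F,V344S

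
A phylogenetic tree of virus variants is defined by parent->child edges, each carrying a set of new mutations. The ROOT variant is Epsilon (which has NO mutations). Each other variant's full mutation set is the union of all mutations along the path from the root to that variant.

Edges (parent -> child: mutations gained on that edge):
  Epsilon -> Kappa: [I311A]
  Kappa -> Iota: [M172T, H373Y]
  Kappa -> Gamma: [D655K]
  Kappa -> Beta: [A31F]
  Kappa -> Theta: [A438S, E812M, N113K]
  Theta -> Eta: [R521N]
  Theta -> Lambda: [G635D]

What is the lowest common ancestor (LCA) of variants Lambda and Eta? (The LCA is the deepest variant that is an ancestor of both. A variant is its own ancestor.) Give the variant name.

Answer: Theta

Derivation:
Path from root to Lambda: Epsilon -> Kappa -> Theta -> Lambda
  ancestors of Lambda: {Epsilon, Kappa, Theta, Lambda}
Path from root to Eta: Epsilon -> Kappa -> Theta -> Eta
  ancestors of Eta: {Epsilon, Kappa, Theta, Eta}
Common ancestors: {Epsilon, Kappa, Theta}
Walk up from Eta: Eta (not in ancestors of Lambda), Theta (in ancestors of Lambda), Kappa (in ancestors of Lambda), Epsilon (in ancestors of Lambda)
Deepest common ancestor (LCA) = Theta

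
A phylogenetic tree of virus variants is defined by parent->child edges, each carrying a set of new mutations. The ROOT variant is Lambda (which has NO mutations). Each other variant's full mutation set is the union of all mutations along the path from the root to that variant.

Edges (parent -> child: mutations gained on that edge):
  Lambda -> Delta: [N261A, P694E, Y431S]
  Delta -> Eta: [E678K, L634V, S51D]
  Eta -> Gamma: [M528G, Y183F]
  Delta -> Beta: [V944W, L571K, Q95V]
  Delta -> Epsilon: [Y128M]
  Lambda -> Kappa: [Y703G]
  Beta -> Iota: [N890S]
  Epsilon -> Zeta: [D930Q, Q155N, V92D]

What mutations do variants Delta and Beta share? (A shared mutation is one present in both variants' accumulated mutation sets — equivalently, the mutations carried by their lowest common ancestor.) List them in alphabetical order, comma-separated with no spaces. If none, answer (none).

Answer: N261A,P694E,Y431S

Derivation:
Accumulating mutations along path to Delta:
  At Lambda: gained [] -> total []
  At Delta: gained ['N261A', 'P694E', 'Y431S'] -> total ['N261A', 'P694E', 'Y431S']
Mutations(Delta) = ['N261A', 'P694E', 'Y431S']
Accumulating mutations along path to Beta:
  At Lambda: gained [] -> total []
  At Delta: gained ['N261A', 'P694E', 'Y431S'] -> total ['N261A', 'P694E', 'Y431S']
  At Beta: gained ['V944W', 'L571K', 'Q95V'] -> total ['L571K', 'N261A', 'P694E', 'Q95V', 'V944W', 'Y431S']
Mutations(Beta) = ['L571K', 'N261A', 'P694E', 'Q95V', 'V944W', 'Y431S']
Intersection: ['N261A', 'P694E', 'Y431S'] ∩ ['L571K', 'N261A', 'P694E', 'Q95V', 'V944W', 'Y431S'] = ['N261A', 'P694E', 'Y431S']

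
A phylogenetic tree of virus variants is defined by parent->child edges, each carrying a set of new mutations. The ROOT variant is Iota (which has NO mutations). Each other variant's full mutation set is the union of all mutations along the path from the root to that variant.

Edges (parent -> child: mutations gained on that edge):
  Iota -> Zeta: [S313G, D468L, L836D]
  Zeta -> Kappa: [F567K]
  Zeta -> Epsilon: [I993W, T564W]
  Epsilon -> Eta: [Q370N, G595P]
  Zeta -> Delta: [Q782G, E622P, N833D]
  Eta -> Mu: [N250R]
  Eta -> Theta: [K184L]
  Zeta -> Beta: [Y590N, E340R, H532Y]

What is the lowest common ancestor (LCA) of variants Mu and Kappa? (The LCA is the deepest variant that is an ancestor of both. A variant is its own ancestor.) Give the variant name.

Path from root to Mu: Iota -> Zeta -> Epsilon -> Eta -> Mu
  ancestors of Mu: {Iota, Zeta, Epsilon, Eta, Mu}
Path from root to Kappa: Iota -> Zeta -> Kappa
  ancestors of Kappa: {Iota, Zeta, Kappa}
Common ancestors: {Iota, Zeta}
Walk up from Kappa: Kappa (not in ancestors of Mu), Zeta (in ancestors of Mu), Iota (in ancestors of Mu)
Deepest common ancestor (LCA) = Zeta

Answer: Zeta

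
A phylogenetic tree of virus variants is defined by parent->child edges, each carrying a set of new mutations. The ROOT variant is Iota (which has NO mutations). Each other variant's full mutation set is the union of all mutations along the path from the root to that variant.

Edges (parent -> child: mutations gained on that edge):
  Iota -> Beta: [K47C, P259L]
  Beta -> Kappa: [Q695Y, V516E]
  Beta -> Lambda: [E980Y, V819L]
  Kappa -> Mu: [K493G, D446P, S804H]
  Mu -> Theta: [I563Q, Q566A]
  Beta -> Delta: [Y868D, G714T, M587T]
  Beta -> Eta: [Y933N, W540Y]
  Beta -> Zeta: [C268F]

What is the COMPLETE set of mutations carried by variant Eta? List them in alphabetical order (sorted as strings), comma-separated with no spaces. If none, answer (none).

At Iota: gained [] -> total []
At Beta: gained ['K47C', 'P259L'] -> total ['K47C', 'P259L']
At Eta: gained ['Y933N', 'W540Y'] -> total ['K47C', 'P259L', 'W540Y', 'Y933N']

Answer: K47C,P259L,W540Y,Y933N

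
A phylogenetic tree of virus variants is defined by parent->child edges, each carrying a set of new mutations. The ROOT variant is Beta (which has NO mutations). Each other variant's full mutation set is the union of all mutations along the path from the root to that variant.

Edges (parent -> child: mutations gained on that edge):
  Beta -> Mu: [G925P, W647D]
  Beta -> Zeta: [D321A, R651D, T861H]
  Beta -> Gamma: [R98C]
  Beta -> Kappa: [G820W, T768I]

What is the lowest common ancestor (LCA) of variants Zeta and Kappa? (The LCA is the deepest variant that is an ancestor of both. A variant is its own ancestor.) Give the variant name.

Answer: Beta

Derivation:
Path from root to Zeta: Beta -> Zeta
  ancestors of Zeta: {Beta, Zeta}
Path from root to Kappa: Beta -> Kappa
  ancestors of Kappa: {Beta, Kappa}
Common ancestors: {Beta}
Walk up from Kappa: Kappa (not in ancestors of Zeta), Beta (in ancestors of Zeta)
Deepest common ancestor (LCA) = Beta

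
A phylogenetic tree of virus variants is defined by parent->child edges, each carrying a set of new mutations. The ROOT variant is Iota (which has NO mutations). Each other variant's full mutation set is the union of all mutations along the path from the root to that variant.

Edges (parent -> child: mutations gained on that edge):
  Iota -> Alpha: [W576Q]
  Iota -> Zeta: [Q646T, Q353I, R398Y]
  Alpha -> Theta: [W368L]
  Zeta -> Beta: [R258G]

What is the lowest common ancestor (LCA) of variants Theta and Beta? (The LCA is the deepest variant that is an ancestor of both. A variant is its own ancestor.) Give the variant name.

Answer: Iota

Derivation:
Path from root to Theta: Iota -> Alpha -> Theta
  ancestors of Theta: {Iota, Alpha, Theta}
Path from root to Beta: Iota -> Zeta -> Beta
  ancestors of Beta: {Iota, Zeta, Beta}
Common ancestors: {Iota}
Walk up from Beta: Beta (not in ancestors of Theta), Zeta (not in ancestors of Theta), Iota (in ancestors of Theta)
Deepest common ancestor (LCA) = Iota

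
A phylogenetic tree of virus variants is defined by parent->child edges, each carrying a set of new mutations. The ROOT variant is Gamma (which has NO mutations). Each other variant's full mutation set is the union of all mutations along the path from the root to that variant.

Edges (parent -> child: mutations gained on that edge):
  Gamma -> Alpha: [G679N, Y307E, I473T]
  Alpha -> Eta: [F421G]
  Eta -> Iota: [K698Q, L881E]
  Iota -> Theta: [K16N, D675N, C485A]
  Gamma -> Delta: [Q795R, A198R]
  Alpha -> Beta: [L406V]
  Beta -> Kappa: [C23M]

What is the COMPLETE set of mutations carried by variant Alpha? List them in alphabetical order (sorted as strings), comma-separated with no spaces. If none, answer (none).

At Gamma: gained [] -> total []
At Alpha: gained ['G679N', 'Y307E', 'I473T'] -> total ['G679N', 'I473T', 'Y307E']

Answer: G679N,I473T,Y307E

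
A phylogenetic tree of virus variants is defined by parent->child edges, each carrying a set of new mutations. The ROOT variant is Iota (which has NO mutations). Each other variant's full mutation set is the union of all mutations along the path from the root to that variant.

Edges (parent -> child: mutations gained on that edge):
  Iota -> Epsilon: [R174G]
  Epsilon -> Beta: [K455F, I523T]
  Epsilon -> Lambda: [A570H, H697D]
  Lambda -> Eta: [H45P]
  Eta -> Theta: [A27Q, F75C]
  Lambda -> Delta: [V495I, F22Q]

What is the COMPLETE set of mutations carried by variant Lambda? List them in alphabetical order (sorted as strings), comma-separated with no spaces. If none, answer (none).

At Iota: gained [] -> total []
At Epsilon: gained ['R174G'] -> total ['R174G']
At Lambda: gained ['A570H', 'H697D'] -> total ['A570H', 'H697D', 'R174G']

Answer: A570H,H697D,R174G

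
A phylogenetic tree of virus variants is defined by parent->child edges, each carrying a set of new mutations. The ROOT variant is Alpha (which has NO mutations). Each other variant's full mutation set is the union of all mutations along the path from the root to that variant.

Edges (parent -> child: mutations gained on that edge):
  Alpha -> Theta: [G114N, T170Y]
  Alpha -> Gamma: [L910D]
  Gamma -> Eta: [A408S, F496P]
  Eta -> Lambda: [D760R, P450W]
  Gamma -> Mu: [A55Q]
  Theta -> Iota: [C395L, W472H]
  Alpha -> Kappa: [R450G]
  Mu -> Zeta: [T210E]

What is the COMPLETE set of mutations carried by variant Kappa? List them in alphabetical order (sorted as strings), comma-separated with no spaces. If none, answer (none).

Answer: R450G

Derivation:
At Alpha: gained [] -> total []
At Kappa: gained ['R450G'] -> total ['R450G']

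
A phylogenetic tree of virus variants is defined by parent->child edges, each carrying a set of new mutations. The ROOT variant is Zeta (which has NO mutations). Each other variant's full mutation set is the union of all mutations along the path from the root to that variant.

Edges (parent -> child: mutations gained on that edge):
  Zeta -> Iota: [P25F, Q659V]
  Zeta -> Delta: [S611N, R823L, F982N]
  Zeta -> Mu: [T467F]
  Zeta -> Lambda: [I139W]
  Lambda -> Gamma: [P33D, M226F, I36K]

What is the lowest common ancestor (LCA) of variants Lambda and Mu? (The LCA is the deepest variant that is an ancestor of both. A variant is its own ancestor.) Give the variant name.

Path from root to Lambda: Zeta -> Lambda
  ancestors of Lambda: {Zeta, Lambda}
Path from root to Mu: Zeta -> Mu
  ancestors of Mu: {Zeta, Mu}
Common ancestors: {Zeta}
Walk up from Mu: Mu (not in ancestors of Lambda), Zeta (in ancestors of Lambda)
Deepest common ancestor (LCA) = Zeta

Answer: Zeta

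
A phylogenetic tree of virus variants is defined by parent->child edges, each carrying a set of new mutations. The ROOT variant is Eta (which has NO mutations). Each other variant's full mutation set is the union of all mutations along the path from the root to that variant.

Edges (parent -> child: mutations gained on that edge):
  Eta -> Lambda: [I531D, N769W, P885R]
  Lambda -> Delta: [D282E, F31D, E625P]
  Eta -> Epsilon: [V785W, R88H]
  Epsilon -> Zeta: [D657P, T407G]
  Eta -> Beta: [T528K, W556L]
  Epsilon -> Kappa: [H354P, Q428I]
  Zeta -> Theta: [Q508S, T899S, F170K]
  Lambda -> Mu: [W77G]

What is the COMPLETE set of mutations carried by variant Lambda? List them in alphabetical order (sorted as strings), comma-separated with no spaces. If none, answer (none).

At Eta: gained [] -> total []
At Lambda: gained ['I531D', 'N769W', 'P885R'] -> total ['I531D', 'N769W', 'P885R']

Answer: I531D,N769W,P885R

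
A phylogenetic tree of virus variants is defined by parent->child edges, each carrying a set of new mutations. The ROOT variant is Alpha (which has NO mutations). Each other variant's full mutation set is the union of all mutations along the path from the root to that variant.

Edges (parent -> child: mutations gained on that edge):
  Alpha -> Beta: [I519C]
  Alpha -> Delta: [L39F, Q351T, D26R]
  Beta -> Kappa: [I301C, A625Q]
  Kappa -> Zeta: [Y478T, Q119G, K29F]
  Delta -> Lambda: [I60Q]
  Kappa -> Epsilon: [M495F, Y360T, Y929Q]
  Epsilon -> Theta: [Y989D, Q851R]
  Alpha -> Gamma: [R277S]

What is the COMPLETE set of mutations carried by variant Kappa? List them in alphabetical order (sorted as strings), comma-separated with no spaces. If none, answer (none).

At Alpha: gained [] -> total []
At Beta: gained ['I519C'] -> total ['I519C']
At Kappa: gained ['I301C', 'A625Q'] -> total ['A625Q', 'I301C', 'I519C']

Answer: A625Q,I301C,I519C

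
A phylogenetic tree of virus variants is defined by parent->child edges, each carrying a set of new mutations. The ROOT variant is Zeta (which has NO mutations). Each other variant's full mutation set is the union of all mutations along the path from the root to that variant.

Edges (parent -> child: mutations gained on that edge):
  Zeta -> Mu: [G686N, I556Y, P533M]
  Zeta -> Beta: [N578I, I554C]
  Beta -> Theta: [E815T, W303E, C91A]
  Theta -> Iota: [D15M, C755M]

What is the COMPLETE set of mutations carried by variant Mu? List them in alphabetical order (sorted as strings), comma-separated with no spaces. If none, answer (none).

At Zeta: gained [] -> total []
At Mu: gained ['G686N', 'I556Y', 'P533M'] -> total ['G686N', 'I556Y', 'P533M']

Answer: G686N,I556Y,P533M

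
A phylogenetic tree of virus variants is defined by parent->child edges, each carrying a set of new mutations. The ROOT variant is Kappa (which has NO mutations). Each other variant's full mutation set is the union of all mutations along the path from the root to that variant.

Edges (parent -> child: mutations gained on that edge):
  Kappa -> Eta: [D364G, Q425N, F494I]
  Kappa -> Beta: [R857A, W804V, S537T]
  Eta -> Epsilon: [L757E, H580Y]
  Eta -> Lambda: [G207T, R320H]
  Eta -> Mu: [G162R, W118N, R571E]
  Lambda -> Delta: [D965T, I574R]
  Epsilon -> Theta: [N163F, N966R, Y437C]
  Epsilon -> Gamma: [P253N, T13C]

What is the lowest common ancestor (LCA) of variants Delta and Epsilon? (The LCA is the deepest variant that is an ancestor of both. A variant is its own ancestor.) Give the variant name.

Answer: Eta

Derivation:
Path from root to Delta: Kappa -> Eta -> Lambda -> Delta
  ancestors of Delta: {Kappa, Eta, Lambda, Delta}
Path from root to Epsilon: Kappa -> Eta -> Epsilon
  ancestors of Epsilon: {Kappa, Eta, Epsilon}
Common ancestors: {Kappa, Eta}
Walk up from Epsilon: Epsilon (not in ancestors of Delta), Eta (in ancestors of Delta), Kappa (in ancestors of Delta)
Deepest common ancestor (LCA) = Eta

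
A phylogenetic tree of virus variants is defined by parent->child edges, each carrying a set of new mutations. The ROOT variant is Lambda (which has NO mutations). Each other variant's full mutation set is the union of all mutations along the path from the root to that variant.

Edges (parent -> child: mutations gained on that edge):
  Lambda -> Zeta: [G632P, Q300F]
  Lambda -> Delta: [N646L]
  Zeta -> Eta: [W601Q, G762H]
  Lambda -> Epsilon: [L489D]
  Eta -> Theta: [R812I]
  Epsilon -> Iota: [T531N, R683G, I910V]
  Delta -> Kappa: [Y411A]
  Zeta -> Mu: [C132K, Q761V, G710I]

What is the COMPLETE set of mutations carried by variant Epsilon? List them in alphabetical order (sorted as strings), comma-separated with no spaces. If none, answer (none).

Answer: L489D

Derivation:
At Lambda: gained [] -> total []
At Epsilon: gained ['L489D'] -> total ['L489D']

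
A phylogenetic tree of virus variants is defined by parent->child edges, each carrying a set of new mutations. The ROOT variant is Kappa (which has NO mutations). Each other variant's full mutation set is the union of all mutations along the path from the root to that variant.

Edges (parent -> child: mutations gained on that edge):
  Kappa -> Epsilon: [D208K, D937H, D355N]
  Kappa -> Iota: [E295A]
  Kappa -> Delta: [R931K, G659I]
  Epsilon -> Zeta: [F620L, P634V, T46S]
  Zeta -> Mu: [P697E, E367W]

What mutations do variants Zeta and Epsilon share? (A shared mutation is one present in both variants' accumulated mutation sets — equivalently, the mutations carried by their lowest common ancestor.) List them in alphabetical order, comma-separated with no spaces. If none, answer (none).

Answer: D208K,D355N,D937H

Derivation:
Accumulating mutations along path to Zeta:
  At Kappa: gained [] -> total []
  At Epsilon: gained ['D208K', 'D937H', 'D355N'] -> total ['D208K', 'D355N', 'D937H']
  At Zeta: gained ['F620L', 'P634V', 'T46S'] -> total ['D208K', 'D355N', 'D937H', 'F620L', 'P634V', 'T46S']
Mutations(Zeta) = ['D208K', 'D355N', 'D937H', 'F620L', 'P634V', 'T46S']
Accumulating mutations along path to Epsilon:
  At Kappa: gained [] -> total []
  At Epsilon: gained ['D208K', 'D937H', 'D355N'] -> total ['D208K', 'D355N', 'D937H']
Mutations(Epsilon) = ['D208K', 'D355N', 'D937H']
Intersection: ['D208K', 'D355N', 'D937H', 'F620L', 'P634V', 'T46S'] ∩ ['D208K', 'D355N', 'D937H'] = ['D208K', 'D355N', 'D937H']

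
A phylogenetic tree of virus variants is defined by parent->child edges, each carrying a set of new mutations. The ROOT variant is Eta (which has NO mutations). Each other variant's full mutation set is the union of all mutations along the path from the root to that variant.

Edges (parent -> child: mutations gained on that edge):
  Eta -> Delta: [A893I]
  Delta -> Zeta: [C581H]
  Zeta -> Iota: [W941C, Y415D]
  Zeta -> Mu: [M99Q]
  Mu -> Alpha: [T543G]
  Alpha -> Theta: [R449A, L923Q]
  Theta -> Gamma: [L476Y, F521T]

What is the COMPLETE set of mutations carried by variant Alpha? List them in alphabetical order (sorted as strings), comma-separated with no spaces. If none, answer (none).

At Eta: gained [] -> total []
At Delta: gained ['A893I'] -> total ['A893I']
At Zeta: gained ['C581H'] -> total ['A893I', 'C581H']
At Mu: gained ['M99Q'] -> total ['A893I', 'C581H', 'M99Q']
At Alpha: gained ['T543G'] -> total ['A893I', 'C581H', 'M99Q', 'T543G']

Answer: A893I,C581H,M99Q,T543G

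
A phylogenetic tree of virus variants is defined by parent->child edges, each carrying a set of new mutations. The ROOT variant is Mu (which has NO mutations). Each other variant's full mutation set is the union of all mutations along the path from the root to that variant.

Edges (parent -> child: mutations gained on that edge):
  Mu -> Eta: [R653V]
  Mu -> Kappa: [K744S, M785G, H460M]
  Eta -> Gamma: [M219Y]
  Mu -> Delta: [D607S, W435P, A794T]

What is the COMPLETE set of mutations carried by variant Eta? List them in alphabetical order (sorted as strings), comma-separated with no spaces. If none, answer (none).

Answer: R653V

Derivation:
At Mu: gained [] -> total []
At Eta: gained ['R653V'] -> total ['R653V']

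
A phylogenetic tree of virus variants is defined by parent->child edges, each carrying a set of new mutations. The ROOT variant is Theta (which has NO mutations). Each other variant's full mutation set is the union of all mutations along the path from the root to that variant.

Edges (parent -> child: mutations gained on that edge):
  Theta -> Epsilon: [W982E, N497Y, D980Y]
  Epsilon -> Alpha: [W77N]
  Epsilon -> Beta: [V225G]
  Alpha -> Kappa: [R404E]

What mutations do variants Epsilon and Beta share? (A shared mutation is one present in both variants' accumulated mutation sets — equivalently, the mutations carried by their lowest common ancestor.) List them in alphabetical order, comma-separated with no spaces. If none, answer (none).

Answer: D980Y,N497Y,W982E

Derivation:
Accumulating mutations along path to Epsilon:
  At Theta: gained [] -> total []
  At Epsilon: gained ['W982E', 'N497Y', 'D980Y'] -> total ['D980Y', 'N497Y', 'W982E']
Mutations(Epsilon) = ['D980Y', 'N497Y', 'W982E']
Accumulating mutations along path to Beta:
  At Theta: gained [] -> total []
  At Epsilon: gained ['W982E', 'N497Y', 'D980Y'] -> total ['D980Y', 'N497Y', 'W982E']
  At Beta: gained ['V225G'] -> total ['D980Y', 'N497Y', 'V225G', 'W982E']
Mutations(Beta) = ['D980Y', 'N497Y', 'V225G', 'W982E']
Intersection: ['D980Y', 'N497Y', 'W982E'] ∩ ['D980Y', 'N497Y', 'V225G', 'W982E'] = ['D980Y', 'N497Y', 'W982E']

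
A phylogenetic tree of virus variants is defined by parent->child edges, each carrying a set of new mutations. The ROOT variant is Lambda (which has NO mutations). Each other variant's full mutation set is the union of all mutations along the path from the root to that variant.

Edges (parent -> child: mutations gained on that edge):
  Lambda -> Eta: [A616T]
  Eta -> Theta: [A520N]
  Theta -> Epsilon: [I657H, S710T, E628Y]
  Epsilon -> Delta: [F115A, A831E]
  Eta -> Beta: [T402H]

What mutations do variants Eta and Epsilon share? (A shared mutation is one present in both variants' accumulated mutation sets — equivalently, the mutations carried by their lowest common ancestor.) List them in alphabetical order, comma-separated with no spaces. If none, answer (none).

Answer: A616T

Derivation:
Accumulating mutations along path to Eta:
  At Lambda: gained [] -> total []
  At Eta: gained ['A616T'] -> total ['A616T']
Mutations(Eta) = ['A616T']
Accumulating mutations along path to Epsilon:
  At Lambda: gained [] -> total []
  At Eta: gained ['A616T'] -> total ['A616T']
  At Theta: gained ['A520N'] -> total ['A520N', 'A616T']
  At Epsilon: gained ['I657H', 'S710T', 'E628Y'] -> total ['A520N', 'A616T', 'E628Y', 'I657H', 'S710T']
Mutations(Epsilon) = ['A520N', 'A616T', 'E628Y', 'I657H', 'S710T']
Intersection: ['A616T'] ∩ ['A520N', 'A616T', 'E628Y', 'I657H', 'S710T'] = ['A616T']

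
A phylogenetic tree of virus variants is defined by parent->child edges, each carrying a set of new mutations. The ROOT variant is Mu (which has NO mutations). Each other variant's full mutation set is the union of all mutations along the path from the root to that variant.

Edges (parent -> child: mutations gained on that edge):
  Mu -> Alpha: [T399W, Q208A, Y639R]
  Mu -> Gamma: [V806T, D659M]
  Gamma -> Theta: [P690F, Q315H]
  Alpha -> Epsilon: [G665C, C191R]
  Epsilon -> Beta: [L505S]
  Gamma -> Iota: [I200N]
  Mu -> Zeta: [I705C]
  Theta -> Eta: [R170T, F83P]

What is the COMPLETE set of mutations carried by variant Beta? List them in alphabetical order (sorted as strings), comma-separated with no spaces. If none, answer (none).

Answer: C191R,G665C,L505S,Q208A,T399W,Y639R

Derivation:
At Mu: gained [] -> total []
At Alpha: gained ['T399W', 'Q208A', 'Y639R'] -> total ['Q208A', 'T399W', 'Y639R']
At Epsilon: gained ['G665C', 'C191R'] -> total ['C191R', 'G665C', 'Q208A', 'T399W', 'Y639R']
At Beta: gained ['L505S'] -> total ['C191R', 'G665C', 'L505S', 'Q208A', 'T399W', 'Y639R']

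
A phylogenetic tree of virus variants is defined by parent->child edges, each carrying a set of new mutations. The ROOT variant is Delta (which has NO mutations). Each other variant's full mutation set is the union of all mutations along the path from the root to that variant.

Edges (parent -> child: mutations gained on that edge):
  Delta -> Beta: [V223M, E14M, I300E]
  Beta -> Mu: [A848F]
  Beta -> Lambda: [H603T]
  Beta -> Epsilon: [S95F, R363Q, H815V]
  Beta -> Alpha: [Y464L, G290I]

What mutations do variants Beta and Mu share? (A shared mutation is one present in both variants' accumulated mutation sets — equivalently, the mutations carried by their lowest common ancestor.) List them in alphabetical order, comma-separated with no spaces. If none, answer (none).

Accumulating mutations along path to Beta:
  At Delta: gained [] -> total []
  At Beta: gained ['V223M', 'E14M', 'I300E'] -> total ['E14M', 'I300E', 'V223M']
Mutations(Beta) = ['E14M', 'I300E', 'V223M']
Accumulating mutations along path to Mu:
  At Delta: gained [] -> total []
  At Beta: gained ['V223M', 'E14M', 'I300E'] -> total ['E14M', 'I300E', 'V223M']
  At Mu: gained ['A848F'] -> total ['A848F', 'E14M', 'I300E', 'V223M']
Mutations(Mu) = ['A848F', 'E14M', 'I300E', 'V223M']
Intersection: ['E14M', 'I300E', 'V223M'] ∩ ['A848F', 'E14M', 'I300E', 'V223M'] = ['E14M', 'I300E', 'V223M']

Answer: E14M,I300E,V223M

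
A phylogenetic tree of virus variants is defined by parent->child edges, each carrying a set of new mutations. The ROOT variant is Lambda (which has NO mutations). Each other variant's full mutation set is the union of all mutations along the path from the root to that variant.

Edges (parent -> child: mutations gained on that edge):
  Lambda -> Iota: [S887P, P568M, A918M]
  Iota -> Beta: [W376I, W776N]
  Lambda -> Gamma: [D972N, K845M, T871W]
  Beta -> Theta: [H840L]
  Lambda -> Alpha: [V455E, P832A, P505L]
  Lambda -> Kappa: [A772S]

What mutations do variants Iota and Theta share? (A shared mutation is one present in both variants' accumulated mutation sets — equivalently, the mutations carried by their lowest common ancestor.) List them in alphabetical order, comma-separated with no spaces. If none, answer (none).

Answer: A918M,P568M,S887P

Derivation:
Accumulating mutations along path to Iota:
  At Lambda: gained [] -> total []
  At Iota: gained ['S887P', 'P568M', 'A918M'] -> total ['A918M', 'P568M', 'S887P']
Mutations(Iota) = ['A918M', 'P568M', 'S887P']
Accumulating mutations along path to Theta:
  At Lambda: gained [] -> total []
  At Iota: gained ['S887P', 'P568M', 'A918M'] -> total ['A918M', 'P568M', 'S887P']
  At Beta: gained ['W376I', 'W776N'] -> total ['A918M', 'P568M', 'S887P', 'W376I', 'W776N']
  At Theta: gained ['H840L'] -> total ['A918M', 'H840L', 'P568M', 'S887P', 'W376I', 'W776N']
Mutations(Theta) = ['A918M', 'H840L', 'P568M', 'S887P', 'W376I', 'W776N']
Intersection: ['A918M', 'P568M', 'S887P'] ∩ ['A918M', 'H840L', 'P568M', 'S887P', 'W376I', 'W776N'] = ['A918M', 'P568M', 'S887P']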